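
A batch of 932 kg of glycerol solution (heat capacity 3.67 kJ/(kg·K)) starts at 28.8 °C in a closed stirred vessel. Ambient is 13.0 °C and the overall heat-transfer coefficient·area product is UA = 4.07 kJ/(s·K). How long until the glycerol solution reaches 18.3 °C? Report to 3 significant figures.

918 s

Lumped-capacitance energy balance: M c_p dT/dt = UA(T_amb − T).
τ = M c_p/UA = 840.40 s; T_ss = T_amb = 13.000 °C.
T(t) = T_ss + (T₀ − T_ss)e^(−t/τ); set T = 18.3:
t = −τ ln[(T − T_ss)/(T₀ − T_ss)] = −840.40 · ln(0.33544) = 917.97 s.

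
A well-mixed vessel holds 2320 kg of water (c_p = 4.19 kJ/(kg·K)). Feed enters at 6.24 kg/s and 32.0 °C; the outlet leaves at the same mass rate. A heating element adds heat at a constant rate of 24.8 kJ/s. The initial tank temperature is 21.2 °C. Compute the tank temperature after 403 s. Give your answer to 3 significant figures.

29.0 °C

M c_p dT/dt = ṁ c_p (T_in − T) + Q̇.
Rearrange: dT/dt = (T_ss − T)/τ with τ = M/ṁ = 371.79 s and T_ss = T_in + Q̇/(ṁ c_p) = 32.949 °C.
T approaches T_ss exponentially: T(t) = T_ss + (T₀ − T_ss) e^(−t/τ).
T(403) = 32.949 + (-11.749)·e^(−403/371.79) = 32.949 + (-11.749)·0.33826 = 28.974 °C.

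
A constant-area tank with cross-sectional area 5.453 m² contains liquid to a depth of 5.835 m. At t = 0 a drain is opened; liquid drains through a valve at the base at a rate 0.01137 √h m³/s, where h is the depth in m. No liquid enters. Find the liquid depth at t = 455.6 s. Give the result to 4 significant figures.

3.766 m

A dh/dt = −Q_out = −0.01137 √h.
∫ h^(−1/2) dh = −(0.01137/A) ∫ dt, giving 2√h = 2√h₀ − (0.01137/A) t.
√h = √5.835 − 0.01137·455.6/(2·5.453) = 2.41557 − 0.474984 = 1.94059.
h = 1.94059² = 3.76589 m.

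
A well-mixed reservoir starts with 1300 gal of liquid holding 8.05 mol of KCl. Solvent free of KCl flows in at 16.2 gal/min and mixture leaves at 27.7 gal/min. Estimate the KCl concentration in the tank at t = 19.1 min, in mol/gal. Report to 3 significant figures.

0.00477 mol/gal

Total volume: dV/dt = Q_in − Q_out = -11.500 gal/min, so V(t) = 1300 − 11.500 t and V(19.1) = 1080.3 gal.
No KCl enters, so dm/dt = −Q_out · (m/V).
dm/m = −Q_out dt/(V₀ − 11.500 t); integrating gives ln(m/m₀) = −(Q_out/(Q_in−Q_out)) ln(V/V₀).
m = m₀ (V₀/V)^(Q_out/(Q_in−Q_out)) = 8.05 × (1300/1080.3)^(-2.4087) = 5.1545 mol.
C = m/V = 5.1545/1080.3 = 0.0047712 mol/gal.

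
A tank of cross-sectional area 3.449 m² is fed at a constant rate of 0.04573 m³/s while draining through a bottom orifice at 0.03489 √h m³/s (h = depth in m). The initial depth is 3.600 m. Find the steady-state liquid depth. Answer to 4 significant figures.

Mass balance (ρ constant): A dh/dt = Q_in − 0.03489 √h. At steady state dh/dt = 0:
Q_in = 0.03489 √h_ss ⇒ √h_ss = 0.04573/0.03489 = 1.31069.
h_ss = 1.31069² = 1.71791 m. (Since h₀ = 3.600 m > h_ss, the level will fall toward this value.)

1.718 m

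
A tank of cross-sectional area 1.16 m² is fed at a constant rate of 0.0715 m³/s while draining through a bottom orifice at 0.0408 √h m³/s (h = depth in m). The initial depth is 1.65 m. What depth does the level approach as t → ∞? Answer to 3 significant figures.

3.07 m

Level balance: A dh/dt = 0.0715 − 0.0408 √h. Setting dh/dt = 0:
Q_in = 0.0408 √h_ss ⇒ √h_ss = 0.0715/0.0408 = 1.7525.
h_ss = 1.7525² = 3.0711 m. (Since h₀ = 1.65 m < h_ss, the level will rise toward this value.)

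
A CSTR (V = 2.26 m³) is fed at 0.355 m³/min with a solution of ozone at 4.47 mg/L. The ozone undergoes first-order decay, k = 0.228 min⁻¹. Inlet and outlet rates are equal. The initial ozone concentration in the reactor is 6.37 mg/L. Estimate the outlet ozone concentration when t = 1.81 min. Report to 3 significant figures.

4.09 mg/L

V dC/dt = Q(C_in − C) − k V C.
This is linear with rate a = Q/V + k = 0.38508 min⁻¹.
C_ss = Q C_in/(Q + kV) = 1.8234 mg/L; C(t) = C_ss + (C₀ − C_ss) e^(−a t).
C(1.81) = 1.8234 + (4.5466)·e^(−0.38508·1.81) = 1.8234 + (4.5466)·0.49808 = 4.0880 mg/L.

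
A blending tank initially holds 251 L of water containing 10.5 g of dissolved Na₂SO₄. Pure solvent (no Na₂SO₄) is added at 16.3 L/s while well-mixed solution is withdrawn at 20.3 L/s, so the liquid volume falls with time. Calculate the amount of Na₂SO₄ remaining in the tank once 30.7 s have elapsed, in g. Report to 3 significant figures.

0.347 g

Total volume: dV/dt = Q_in − Q_out = -4.0000 L/s, so V(t) = 251 − 4.0000 t and V(30.7) = 128.20 L.
Species balance (pure solvent in): dm/dt = −Q_out · m/V(t).
dm/m = −Q_out dt/(V₀ − 4.0000 t); integrating gives ln(m/m₀) = −(Q_out/(Q_in−Q_out)) ln(V/V₀).
m = m₀ (V₀/V)^(Q_out/(Q_in−Q_out)) = 10.5 × (251/128.20)^(-5.0750) = 0.34704 g.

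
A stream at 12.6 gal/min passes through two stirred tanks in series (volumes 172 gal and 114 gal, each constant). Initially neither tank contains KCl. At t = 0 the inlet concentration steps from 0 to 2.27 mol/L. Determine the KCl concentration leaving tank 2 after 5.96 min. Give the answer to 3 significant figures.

Each tank obeys Vᵢ dCᵢ/dt = Q(Cᵢ₋₁ − Cᵢ), so τᵢ = Vᵢ/Q.
τ₁ = 172/12.6 = 13.651 min; τ₂ = 114/12.6 = 9.0476 min.
Tank 1: C₁ = C_in(1 − e^(−t/τ₁)). Tank 2 (τ₁ ≠ τ₂): C₂ = C_in[1 − (τ₁ e^(−t/τ₁) − τ₂ e^(−t/τ₂))/(τ₁ − τ₂)].
At t = 5.96: e^(−t/τ₁) = 0.64623, e^(−t/τ₂) = 0.51750.
C₂ = 2.27·[1 − (13.651·0.64623 − 9.0476·0.51750)/(4.6032)] = 2.27·0.10077 = 0.22874 mol/L.

0.229 mol/L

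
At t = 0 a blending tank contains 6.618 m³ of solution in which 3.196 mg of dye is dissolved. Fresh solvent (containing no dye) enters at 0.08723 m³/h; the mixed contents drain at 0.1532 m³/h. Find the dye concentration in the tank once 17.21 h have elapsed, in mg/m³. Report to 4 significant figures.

0.3765 mg/m³

Let m(t) be the amount of dye. Volume: V(t) = V₀ + (Q_in − Q_out) t = 6.618 − 0.0659700 t; V(17.21) = 5.48266 m³.
No dye enters, so dm/dt = −Q_out · (m/V).
dm/m = −Q_out dt/(V₀ − 0.0659700 t); integrating gives ln(m/m₀) = −(Q_out/(Q_in−Q_out)) ln(V/V₀).
m = m₀ (V₀/V)^(Q_out/(Q_in−Q_out)) = 3.196 × (6.618/5.48266)^(-2.32227) = 2.06440 mg.
C = m/V = 2.06440/5.48266 = 0.376533 mg/m³.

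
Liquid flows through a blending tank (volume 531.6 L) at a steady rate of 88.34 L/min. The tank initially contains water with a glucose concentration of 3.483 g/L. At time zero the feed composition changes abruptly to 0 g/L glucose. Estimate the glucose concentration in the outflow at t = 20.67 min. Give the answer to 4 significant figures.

Accumulation = in − out for the solute gives V dC/dt = Q(C_in − C).
Rewrite as dC/dt + C/τ = C_in/τ, τ = V/Q = 6.01766 min.
C approaches C_in exponentially: C(t) = C_in + (C₀ − C_in) e^(−t/τ).
C(20.67) = 0 + (3.483 − 0)·e^(−20.67/6.01766) = 0 + (3.48300)·0.0322289 = 0.112253 g/L.

0.1123 g/L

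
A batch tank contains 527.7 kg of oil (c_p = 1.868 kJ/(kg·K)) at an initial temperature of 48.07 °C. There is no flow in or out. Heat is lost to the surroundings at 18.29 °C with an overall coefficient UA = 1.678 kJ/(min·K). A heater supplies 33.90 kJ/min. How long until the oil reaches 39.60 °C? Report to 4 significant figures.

M c_p dT/dt = −UA(T − T_amb) + Q̇.
τ = M c_p/UA = 587.451 min; T_ss = T_amb + Q̇/UA = 18.29 + 33.90/1.678 = 38.4926 °C.
T(t) = T_ss + (T₀ − T_ss)e^(−t/τ); set T = 39.60:
t = −τ ln[(T − T_ss)/(T₀ − T_ss)] = −587.451 · ln(0.115624) = 1267.37 min.

1267 min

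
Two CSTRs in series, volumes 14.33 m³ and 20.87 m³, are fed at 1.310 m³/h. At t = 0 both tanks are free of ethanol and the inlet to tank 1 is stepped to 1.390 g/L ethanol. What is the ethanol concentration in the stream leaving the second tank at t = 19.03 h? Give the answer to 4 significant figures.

0.5814 g/L

Species balance on tank i: dCᵢ/dt = (Cᵢ₋₁ − Cᵢ)/τᵢ with τᵢ = Vᵢ/Q.
τ₁ = 14.33/1.310 = 10.9389 h; τ₂ = 20.87/1.310 = 15.9313 h.
Tank 1: C₁ = C_in(1 − e^(−t/τ₁)). Tank 2 (τ₁ ≠ τ₂): C₂ = C_in[1 − (τ₁ e^(−t/τ₁) − τ₂ e^(−t/τ₂))/(τ₁ − τ₂)].
At t = 19.03: e^(−t/τ₁) = 0.175580, e^(−t/τ₂) = 0.302854.
C₂ = 1.390·[1 − (10.9389·0.175580 − 15.9313·0.302854)/(-4.99237)] = 1.390·0.418273 = 0.581399 g/L.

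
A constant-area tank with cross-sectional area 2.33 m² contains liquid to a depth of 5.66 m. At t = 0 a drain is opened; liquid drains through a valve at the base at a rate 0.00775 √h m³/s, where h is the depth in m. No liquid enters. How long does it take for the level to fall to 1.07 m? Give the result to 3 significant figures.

809 s

Unsteady balance on liquid volume: A dh/dt = −0.00775 √h.
∫ h^(−1/2) dh = −(0.00775/A) ∫ dt, giving 2√h = 2√h₀ − (0.00775/A) t.
t = 2A(√h₀ − √h)/0.00775 = 2·2.33·(√5.66 − √1.07)/0.00775
  = 4.6600 × (2.3791 − 1.0344) / 0.00775 = 808.54 s.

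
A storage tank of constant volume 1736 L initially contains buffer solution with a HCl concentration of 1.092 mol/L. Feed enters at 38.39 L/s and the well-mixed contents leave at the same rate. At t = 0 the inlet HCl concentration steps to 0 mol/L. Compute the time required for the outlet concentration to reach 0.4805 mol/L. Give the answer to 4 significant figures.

Transient balance on the dissolved component: V dC/dt = Q(C_in − C), so τ = V/Q = 45.2201 s.
C(t) = C_in + (C₀ − C_in) e^(−t/τ). Set C = 0.4805 and solve for t:
e^(−t/τ) = (C − C_in)/(C₀ − C_in) = (0.4805 − 0)/(1.092 − 0) = 0.440018
t = −τ ln(…) = 45.2201 × 0.820939 = 37.1229 s.

37.12 s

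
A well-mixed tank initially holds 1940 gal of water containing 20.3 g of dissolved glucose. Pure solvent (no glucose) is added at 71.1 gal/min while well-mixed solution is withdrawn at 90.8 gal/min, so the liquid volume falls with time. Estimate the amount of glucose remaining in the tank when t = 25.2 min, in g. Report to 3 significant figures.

Let m(t) be the amount of glucose. Volume: V(t) = V₀ + (Q_in − Q_out) t = 1940 − 19.700 t; V(25.2) = 1443.6 gal.
Species balance (pure solvent in): dm/dt = −Q_out · m/V(t).
dm/m = −Q_out dt/(V₀ − 19.700 t); integrating gives ln(m/m₀) = −(Q_out/(Q_in−Q_out)) ln(V/V₀).
m = m₀ (V₀/V)^(Q_out/(Q_in−Q_out)) = 20.3 × (1940/1443.6)^(-4.6091) = 5.1980 g.

5.20 g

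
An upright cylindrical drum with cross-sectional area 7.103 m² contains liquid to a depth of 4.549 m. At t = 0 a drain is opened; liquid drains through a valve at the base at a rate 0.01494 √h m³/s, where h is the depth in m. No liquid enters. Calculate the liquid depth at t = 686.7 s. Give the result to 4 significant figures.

With no inflow, A dh/dt = −0.01494 √h.
∫ h^(−1/2) dh = −(0.01494/A) ∫ dt, giving 2√h = 2√h₀ − (0.01494/A) t.
√h = √4.549 − 0.01494·686.7/(2·7.103) = 2.13284 − 0.722181 = 1.41066.
h = 1.41066² = 1.98996 m.

1.990 m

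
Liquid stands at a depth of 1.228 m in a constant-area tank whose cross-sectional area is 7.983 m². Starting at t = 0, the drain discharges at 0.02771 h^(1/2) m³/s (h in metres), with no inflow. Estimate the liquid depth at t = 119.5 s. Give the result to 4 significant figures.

0.8114 m

A dh/dt = −Q_out = −0.02771 √h.
Separate and integrate: 2(√h − √h₀) = −(0.02771/A) t.
√h = √1.228 − 0.02771·119.5/(2·7.983) = 1.10815 − 0.207400 = 0.900752.
h = 0.900752² = 0.811354 m.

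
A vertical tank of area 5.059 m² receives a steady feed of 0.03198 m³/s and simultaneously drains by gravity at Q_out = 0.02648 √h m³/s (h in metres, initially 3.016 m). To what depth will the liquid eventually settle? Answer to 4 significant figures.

1.459 m

Accumulation of liquid (constant cross-section A): A dh/dt = Q_in − 0.02648 √h. At steady state dh/dt = 0:
Q_in = 0.02648 √h_ss ⇒ √h_ss = 0.03198/0.02648 = 1.20770.
h_ss = 1.20770² = 1.45855 m. (Since h₀ = 3.016 m > h_ss, the level will fall toward this value.)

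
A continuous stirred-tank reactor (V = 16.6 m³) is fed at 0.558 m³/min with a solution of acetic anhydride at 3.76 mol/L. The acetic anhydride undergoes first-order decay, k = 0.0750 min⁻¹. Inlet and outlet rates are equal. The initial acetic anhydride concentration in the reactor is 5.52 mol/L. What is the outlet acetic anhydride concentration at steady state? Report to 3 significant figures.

1.16 mol/L

Species balance: V dC/dt = Q C_in − Q C − k V C.
At steady state: 0 = Q C_in − (Q + kV) C_ss, so C_ss = Q C_in/(Q + kV).
C_ss = 0.558·3.76/(0.558 + 0.0750·16.6) = 2.0981/1.8030 = 1.1637 mol/L.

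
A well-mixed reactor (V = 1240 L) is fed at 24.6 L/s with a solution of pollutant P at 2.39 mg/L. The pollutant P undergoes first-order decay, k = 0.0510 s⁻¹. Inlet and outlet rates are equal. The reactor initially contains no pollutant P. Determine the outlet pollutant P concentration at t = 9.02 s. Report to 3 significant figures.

0.316 mg/L

Species balance: V dC/dt = Q C_in − Q C − k V C.
dC/dt = (Q/V) C_in − (Q/V + k) C; effective rate a = Q/V + k = 0.019839 + 0.0510 = 0.070839 s⁻¹.
C_ss = Q C_in/(Q + kV) = 0.66933 mg/L; C(t) = C_ss + (C₀ − C_ss) e^(−a t).
C(9.02) = 0.66933 + (-0.66933)·e^(−0.070839·9.02) = 0.66933 + (-0.66933)·0.52784 = 0.31603 mg/L.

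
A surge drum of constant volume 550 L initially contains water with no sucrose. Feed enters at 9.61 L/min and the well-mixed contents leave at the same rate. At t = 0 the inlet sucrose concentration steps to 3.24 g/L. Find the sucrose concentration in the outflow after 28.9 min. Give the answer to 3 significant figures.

Accumulation = in − out for the solute gives V dC/dt = Q(C_in − C).
So dC/dt = (C_in − C)/τ with τ = V/Q = 550/9.61 = 57.232 min.
This is linear first-order; C(t) = C_in + (C₀ − C_in) e^(−t/τ).
C(28.9) = 3.24 + (0 − 3.24)·e^(−28.9/57.232) = 3.24 + (-3.2400)·0.60353 = 1.2846 g/L.

1.28 g/L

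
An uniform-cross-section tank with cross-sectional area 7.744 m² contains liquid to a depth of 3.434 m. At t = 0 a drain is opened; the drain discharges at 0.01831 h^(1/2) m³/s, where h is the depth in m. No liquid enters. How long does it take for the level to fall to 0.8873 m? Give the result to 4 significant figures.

A dh/dt = −Q_out = −0.01831 √h.
Separate and integrate: 2(√h − √h₀) = −(0.01831/A) t.
t = 2A(√h₀ − √h)/0.01831 = 2·7.744·(√3.434 − √0.8873)/0.01831
  = 15.4880 × (1.85311 − 0.941966) / 0.01831 = 770.712 s.

770.7 s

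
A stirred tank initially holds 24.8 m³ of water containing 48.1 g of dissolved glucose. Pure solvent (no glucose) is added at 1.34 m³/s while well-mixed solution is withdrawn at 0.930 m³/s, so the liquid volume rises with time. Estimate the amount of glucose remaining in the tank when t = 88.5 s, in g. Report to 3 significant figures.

6.23 g

Total volume: dV/dt = Q_in − Q_out = 0.41000 m³/s, so V(t) = 24.8 + 0.41000 t and V(88.5) = 61.085 m³.
Solute balance: dm/dt = 0 − Q_out C = −Q_out m/V(t).
dm/m = −Q_out dt/(V₀ + 0.41000 t); integrating gives ln(m/m₀) = −(Q_out/(Q_in−Q_out)) ln(V/V₀).
m = m₀ (V₀/V)^(Q_out/(Q_in−Q_out)) = 48.1 × (24.8/61.085)^(2.2683) = 6.2251 g.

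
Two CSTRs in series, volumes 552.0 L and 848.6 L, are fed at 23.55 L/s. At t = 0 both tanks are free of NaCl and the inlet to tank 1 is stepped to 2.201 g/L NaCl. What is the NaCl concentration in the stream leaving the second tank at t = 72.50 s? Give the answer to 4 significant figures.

1.545 g/L

Species balance on tank i: dCᵢ/dt = (Cᵢ₋₁ − Cᵢ)/τᵢ with τᵢ = Vᵢ/Q.
τ₁ = 552.0/23.55 = 23.4395 s; τ₂ = 848.6/23.55 = 36.0340 s.
Solving the cascade with C₁(0)=C₂(0)=0 gives C₂(t) = C_in[1 − (τ₁ e^(−t/τ₁) − τ₂ e^(−t/τ₂))/(τ₁ − τ₂)].
At t = 72.50: e^(−t/τ₁) = 0.0453624, e^(−t/τ₂) = 0.133722.
C₂ = 2.201·[1 − (23.4395·0.0453624 − 36.0340·0.133722)/(-12.5945)] = 2.201·0.701832 = 1.54473 g/L.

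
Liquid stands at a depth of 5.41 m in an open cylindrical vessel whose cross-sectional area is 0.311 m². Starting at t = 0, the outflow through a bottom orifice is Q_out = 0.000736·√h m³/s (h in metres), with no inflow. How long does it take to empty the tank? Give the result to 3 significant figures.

Unsteady balance on liquid volume: A dh/dt = −0.000736 √h.
This is separable: 2 d(√h)/dt = −0.000736/A, so √h = √h₀ − (0.000736/(2A)) t.
Tank is empty when √h = 0: t_empty = 2A√h₀/0.000736.
t_empty = 2·0.311·√5.41/0.000736 = 0.62200·2.3259/0.000736 = 1965.7 s.

1970 s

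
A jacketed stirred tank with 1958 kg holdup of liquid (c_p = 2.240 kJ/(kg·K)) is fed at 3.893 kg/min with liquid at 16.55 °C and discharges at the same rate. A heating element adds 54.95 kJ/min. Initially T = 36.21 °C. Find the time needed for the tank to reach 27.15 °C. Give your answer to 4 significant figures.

570.3 min

First-law balance (no shaft work): M c_p dT/dt = ṁ c_p (T_in − T) + 54.95.
τ = M/ṁ = 502.954 min; T_ss = T_in + Q̇/(ṁ c_p) = 22.8514 °C.
T(t) = T_ss + (T₀ − T_ss) e^(−t/τ). Set T = 27.15:
e^(−t/τ) = (27.15 − 22.8514)/(36.21 − 22.8514) = 0.321787
t = −502.954 · ln(0.321787) = 570.283 min.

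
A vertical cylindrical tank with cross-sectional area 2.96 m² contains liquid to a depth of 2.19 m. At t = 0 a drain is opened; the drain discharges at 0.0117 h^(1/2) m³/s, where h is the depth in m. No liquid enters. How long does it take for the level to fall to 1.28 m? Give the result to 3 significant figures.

176 s

A dh/dt = −Q_out = −0.0117 √h.
This is separable: 2 d(√h)/dt = −0.0117/A, so √h = √h₀ − (0.0117/(2A)) t.
t = 2A(√h₀ − √h)/0.0117 = 2·2.96·(√2.19 − √1.28)/0.0117
  = 5.9200 × (1.4799 − 1.1314) / 0.0117 = 176.33 s.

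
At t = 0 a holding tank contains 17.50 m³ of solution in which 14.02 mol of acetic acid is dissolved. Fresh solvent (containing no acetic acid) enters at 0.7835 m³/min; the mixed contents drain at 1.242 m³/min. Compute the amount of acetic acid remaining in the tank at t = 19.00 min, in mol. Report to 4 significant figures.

2.170 mol

Total volume: dV/dt = Q_in − Q_out = -0.458500 m³/min, so V(t) = 17.50 − 0.458500 t and V(19.00) = 8.78850 m³.
Species balance (pure solvent in): dm/dt = −Q_out · m/V(t).
dm/m = −Q_out dt/(V₀ − 0.458500 t); integrating gives ln(m/m₀) = −(Q_out/(Q_in−Q_out)) ln(V/V₀).
m = m₀ (V₀/V)^(Q_out/(Q_in−Q_out)) = 14.02 × (17.50/8.78850)^(-2.70883) = 2.17007 mol.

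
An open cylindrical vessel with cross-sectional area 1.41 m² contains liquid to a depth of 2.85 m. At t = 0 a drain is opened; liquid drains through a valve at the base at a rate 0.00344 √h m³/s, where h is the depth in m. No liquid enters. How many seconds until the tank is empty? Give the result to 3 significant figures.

1380 s

With no inflow, A dh/dt = −0.00344 √h.
Separate and integrate: 2(√h − √h₀) = −(0.00344/A) t.
Tank is empty when √h = 0: t_empty = 2A√h₀/0.00344.
t_empty = 2·1.41·√2.85/0.00344 = 2.8200·1.6882/0.00344 = 1383.9 s.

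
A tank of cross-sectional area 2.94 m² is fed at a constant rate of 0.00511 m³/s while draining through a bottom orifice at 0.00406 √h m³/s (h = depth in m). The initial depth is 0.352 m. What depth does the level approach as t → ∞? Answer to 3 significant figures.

Level balance: A dh/dt = 0.00511 − 0.00406 √h. Setting dh/dt = 0:
Q_in = 0.00406 √h_ss ⇒ √h_ss = 0.00511/0.00406 = 1.2586.
h_ss = 1.2586² = 1.5841 m. (Since h₀ = 0.352 m < h_ss, the level will rise toward this value.)

1.58 m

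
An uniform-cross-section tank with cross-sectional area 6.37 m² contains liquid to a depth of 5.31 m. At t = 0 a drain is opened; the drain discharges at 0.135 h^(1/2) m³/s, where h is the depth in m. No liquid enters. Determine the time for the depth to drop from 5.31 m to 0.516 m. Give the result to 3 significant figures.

A dh/dt = −Q_out = −0.135 √h.
Separate and integrate: 2(√h − √h₀) = −(0.135/A) t.
t = 2A(√h₀ − √h)/0.135 = 2·6.37·(√5.31 − √0.516)/0.135
  = 12.740 × (2.3043 − 0.71833) / 0.135 = 149.67 s.

150 s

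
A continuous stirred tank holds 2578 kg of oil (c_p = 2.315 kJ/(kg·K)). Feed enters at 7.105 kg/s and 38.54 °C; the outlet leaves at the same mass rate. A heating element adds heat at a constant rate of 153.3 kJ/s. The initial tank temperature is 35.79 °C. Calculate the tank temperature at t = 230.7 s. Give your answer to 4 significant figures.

M c_p dT/dt = ṁ c_p (T_in − T) + Q̇.
Rearrange: dT/dt = (T_ss − T)/τ with τ = M/ṁ = 362.843 s and T_ss = T_in + Q̇/(ṁ c_p) = 47.8602 °C.
This is linear first-order; T(t) = T_ss + (T₀ − T_ss) e^(−t/τ).
T(230.7) = 47.8602 + (-12.0702)·e^(−230.7/362.843) = 47.8602 + (-12.0702)·0.529505 = 41.4690 °C.

41.47 °C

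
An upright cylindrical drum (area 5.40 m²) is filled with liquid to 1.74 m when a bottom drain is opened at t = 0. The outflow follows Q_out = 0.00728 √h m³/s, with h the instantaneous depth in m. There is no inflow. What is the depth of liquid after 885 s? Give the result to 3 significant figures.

A dh/dt = −Q_out = −0.00728 √h.
∫ h^(−1/2) dh = −(0.00728/A) ∫ dt, giving 2√h = 2√h₀ − (0.00728/A) t.
√h = √1.74 − 0.00728·885/(2·5.40) = 1.3191 − 0.59656 = 0.72254.
h = 0.72254² = 0.52206 m.

0.522 m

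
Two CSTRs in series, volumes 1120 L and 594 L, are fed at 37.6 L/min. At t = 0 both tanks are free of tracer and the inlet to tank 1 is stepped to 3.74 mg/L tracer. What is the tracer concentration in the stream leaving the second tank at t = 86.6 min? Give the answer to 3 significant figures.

Each tank obeys Vᵢ dCᵢ/dt = Q(Cᵢ₋₁ − Cᵢ), so τᵢ = Vᵢ/Q.
τ₁ = 1120/37.6 = 29.787 min; τ₂ = 594/37.6 = 15.798 min.
Solving the cascade with C₁(0)=C₂(0)=0 gives C₂(t) = C_in[1 − (τ₁ e^(−t/τ₁) − τ₂ e^(−t/τ₂))/(τ₁ − τ₂)].
At t = 86.6: e^(−t/τ₁) = 0.054624, e^(−t/τ₂) = 0.0041620.
C₂ = 3.74·[1 − (29.787·0.054624 − 15.798·0.0041620)/(13.989)] = 3.74·0.88839 = 3.3226 mg/L.

3.32 mg/L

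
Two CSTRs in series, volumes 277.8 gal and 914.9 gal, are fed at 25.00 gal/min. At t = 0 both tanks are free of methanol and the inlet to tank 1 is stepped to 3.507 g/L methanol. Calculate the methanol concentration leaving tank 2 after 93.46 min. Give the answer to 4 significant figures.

Time constants: τᵢ = Vᵢ/Q for each well-mixed tank.
τ₁ = 277.8/25.00 = 11.1120 min; τ₂ = 914.9/25.00 = 36.5960 min.
Tank 1: C₁ = C_in(1 − e^(−t/τ₁)). Tank 2 (τ₁ ≠ τ₂): C₂ = C_in[1 − (τ₁ e^(−t/τ₁) − τ₂ e^(−t/τ₂))/(τ₁ − τ₂)].
At t = 93.46: e^(−t/τ₁) = 0.000222468, e^(−t/τ₂) = 0.0777831.
C₂ = 3.507·[1 − (11.1120·0.000222468 − 36.5960·0.0777831)/(-25.4840)] = 3.507·0.888397 = 3.11561 g/L.

3.116 g/L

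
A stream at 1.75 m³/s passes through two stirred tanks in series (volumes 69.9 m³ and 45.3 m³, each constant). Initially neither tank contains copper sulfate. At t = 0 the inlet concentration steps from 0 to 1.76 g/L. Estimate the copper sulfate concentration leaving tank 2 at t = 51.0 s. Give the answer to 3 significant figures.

Time constants: τᵢ = Vᵢ/Q for each well-mixed tank.
τ₁ = 69.9/1.75 = 39.943 s; τ₂ = 45.3/1.75 = 25.886 s.
Tank 1: C₁ = C_in(1 − e^(−t/τ₁)). Tank 2 (τ₁ ≠ τ₂): C₂ = C_in[1 − (τ₁ e^(−t/τ₁) − τ₂ e^(−t/τ₂))/(τ₁ − τ₂)].
At t = 51.0: e^(−t/τ₁) = 0.27892, e^(−t/τ₂) = 0.13943.
C₂ = 1.76·[1 − (39.943·0.27892 − 25.886·0.13943)/(14.057)] = 1.76·0.46421 = 0.81701 g/L.

0.817 g/L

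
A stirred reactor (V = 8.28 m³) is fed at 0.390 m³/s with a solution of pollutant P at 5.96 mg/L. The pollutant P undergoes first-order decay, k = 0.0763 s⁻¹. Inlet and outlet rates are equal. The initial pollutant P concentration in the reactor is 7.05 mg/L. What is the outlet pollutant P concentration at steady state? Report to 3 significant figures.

Species balance: V dC/dt = Q C_in − Q C − k V C.
At steady state: 0 = Q C_in − (Q + kV) C_ss, so C_ss = Q C_in/(Q + kV).
C_ss = 0.390·5.96/(0.390 + 0.0763·8.28) = 2.3244/1.0218 = 2.2749 mg/L.

2.27 mg/L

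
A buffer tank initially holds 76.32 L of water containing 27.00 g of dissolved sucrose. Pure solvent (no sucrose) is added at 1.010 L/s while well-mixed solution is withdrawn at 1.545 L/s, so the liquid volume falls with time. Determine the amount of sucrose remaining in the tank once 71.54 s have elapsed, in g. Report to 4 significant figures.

Let m(t) be the amount of sucrose. Volume: V(t) = V₀ + (Q_in − Q_out) t = 76.32 − 0.535000 t; V(71.54) = 38.0461 L.
No sucrose enters, so dm/dt = −Q_out · (m/V).
Separate: dm/m = −Q_out dt/V(t) ⇒ ln(m/m₀) = −(Q_out/(Q_in−Q_out)) ln(V/V₀).
m = m₀ (V₀/V)^(Q_out/(Q_in−Q_out)) = 27.00 × (76.32/38.0461)^(-2.88785) = 3.61647 g.

3.616 g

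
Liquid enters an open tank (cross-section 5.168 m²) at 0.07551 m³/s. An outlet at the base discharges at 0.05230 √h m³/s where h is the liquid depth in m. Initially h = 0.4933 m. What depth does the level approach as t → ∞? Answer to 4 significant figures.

Volume balance on the tank: A dh/dt = Q_in − 0.05230 √h. At steady state dh/dt = 0:
Q_in = 0.05230 √h_ss ⇒ √h_ss = 0.07551/0.05230 = 1.44379.
h_ss = 1.44379² = 2.08452 m. (Since h₀ = 0.4933 m < h_ss, the level will rise toward this value.)

2.085 m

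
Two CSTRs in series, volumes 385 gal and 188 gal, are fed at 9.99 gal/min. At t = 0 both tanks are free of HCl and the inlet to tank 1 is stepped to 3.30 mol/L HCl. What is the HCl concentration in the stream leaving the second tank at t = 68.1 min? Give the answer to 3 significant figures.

2.28 mol/L

Time constants: τᵢ = Vᵢ/Q for each well-mixed tank.
τ₁ = 385/9.99 = 38.539 min; τ₂ = 188/9.99 = 18.819 min.
Solving the cascade with C₁(0)=C₂(0)=0 gives C₂(t) = C_in[1 − (τ₁ e^(−t/τ₁) − τ₂ e^(−t/τ₂))/(τ₁ − τ₂)].
At t = 68.1: e^(−t/τ₁) = 0.17083, e^(−t/τ₂) = 0.026817.
C₂ = 3.30·[1 − (38.539·0.17083 − 18.819·0.026817)/(19.720)] = 3.30·0.69173 = 2.2827 mol/L.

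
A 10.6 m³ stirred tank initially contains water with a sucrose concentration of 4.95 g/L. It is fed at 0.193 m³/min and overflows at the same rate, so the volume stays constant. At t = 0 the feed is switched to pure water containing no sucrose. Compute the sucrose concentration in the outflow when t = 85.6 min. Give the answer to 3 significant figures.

Species balance on the tank: V dC/dt = Q(C_in − C).
So dC/dt = (C_in − C)/τ with τ = V/Q = 10.6/0.193 = 54.922 min.
Solution: C(t) = C_in + (C₀ − C_in) e^(−t/τ).
C(85.6) = 0 + (4.95 − 0)·e^(−85.6/54.922) = 0 + (4.9500)·0.21044 = 1.0417 g/L.

1.04 g/L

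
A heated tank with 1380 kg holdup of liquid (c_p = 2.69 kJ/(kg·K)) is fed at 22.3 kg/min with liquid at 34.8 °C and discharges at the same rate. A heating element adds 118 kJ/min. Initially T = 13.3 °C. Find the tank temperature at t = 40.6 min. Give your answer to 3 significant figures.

Energy balance: M c_p dT/dt = ṁ c_p (T_in − T) + 118.
τ = M/ṁ = 61.883 min; T_ss = T_in + Q̇/(ṁ c_p) = 34.8 + 118/(22.3·2.69) = 36.767 °C.
Integrating: T(t) = T_ss + (T₀ − T_ss) e^(−t/τ).
T(40.6) = 36.767 + (-23.467)·e^(−40.6/61.883) = 36.767 + (-23.467)·0.51889 = 24.590 °C.

24.6 °C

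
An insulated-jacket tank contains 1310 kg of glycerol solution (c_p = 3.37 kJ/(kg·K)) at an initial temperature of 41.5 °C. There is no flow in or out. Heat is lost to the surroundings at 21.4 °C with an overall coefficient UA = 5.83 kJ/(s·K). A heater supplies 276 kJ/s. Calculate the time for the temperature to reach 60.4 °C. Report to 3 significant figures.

Lumped-capacitance energy balance: M c_p dT/dt = UA(T_amb − T) + Q̇.
τ = M c_p/UA = 757.24 s; T_ss = T_amb + Q̇/UA = 21.4 + 276/5.83 = 68.741 °C.
T(t) = T_ss + (T₀ − T_ss)e^(−t/τ); set T = 60.4:
t = −τ ln[(T − T_ss)/(T₀ − T_ss)] = −757.24 · ln(0.30620) = 896.20 s.

896 s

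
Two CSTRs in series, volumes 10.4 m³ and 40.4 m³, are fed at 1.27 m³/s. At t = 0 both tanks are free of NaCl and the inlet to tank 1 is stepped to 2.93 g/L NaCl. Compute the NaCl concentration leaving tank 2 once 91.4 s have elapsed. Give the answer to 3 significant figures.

2.71 g/L

Time constants: τᵢ = Vᵢ/Q for each well-mixed tank.
τ₁ = 10.4/1.27 = 8.1890 s; τ₂ = 40.4/1.27 = 31.811 s.
Tank 1: C₁ = C_in(1 − e^(−t/τ₁)). Tank 2 (τ₁ ≠ τ₂): C₂ = C_in[1 − (τ₁ e^(−t/τ₁) − τ₂ e^(−t/τ₂))/(τ₁ − τ₂)].
At t = 91.4: e^(−t/τ₁) = 1.4213e-05, e^(−t/τ₂) = 0.056517.
C₂ = 2.93·[1 − (8.1890·1.4213e-05 − 31.811·0.056517)/(-23.622)] = 2.93·0.92390 = 2.7070 g/L.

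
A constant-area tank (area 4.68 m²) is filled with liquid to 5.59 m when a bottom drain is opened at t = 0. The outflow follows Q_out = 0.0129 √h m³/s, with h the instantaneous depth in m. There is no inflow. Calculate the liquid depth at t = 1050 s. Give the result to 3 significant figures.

0.841 m

A dh/dt = −Q_out = −0.0129 √h.
∫ h^(−1/2) dh = −(0.0129/A) ∫ dt, giving 2√h = 2√h₀ − (0.0129/A) t.
√h = √5.59 − 0.0129·1050/(2·4.68) = 2.3643 − 1.4471 = 0.91720.
h = 0.91720² = 0.84126 m.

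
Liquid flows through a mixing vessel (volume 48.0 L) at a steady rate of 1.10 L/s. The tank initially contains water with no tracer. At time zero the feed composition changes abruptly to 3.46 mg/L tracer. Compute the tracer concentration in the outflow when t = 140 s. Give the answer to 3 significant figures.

3.32 mg/L

Species balance on the tank: V dC/dt = Q(C_in − C).
Time constant τ = V/Q = 48.0/1.10 = 43.636 s.
Solution: C(t) = C_in + (C₀ − C_in) e^(−t/τ).
C(140) = 3.46 + (0 − 3.46)·e^(−140/43.636) = 3.46 + (-3.4600)·0.040424 = 3.3201 mg/L.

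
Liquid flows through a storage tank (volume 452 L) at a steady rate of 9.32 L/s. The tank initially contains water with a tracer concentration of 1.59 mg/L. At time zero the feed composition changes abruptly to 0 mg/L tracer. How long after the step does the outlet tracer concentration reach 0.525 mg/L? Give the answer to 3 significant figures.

Species balance: V dC/dt = Q(C_in − C) ⇒ τ = V/Q = 48.498 s.
C(t) = C_in + (C₀ − C_in) e^(−t/τ). Set C = 0.525 and solve for t:
e^(−t/τ) = (C − C_in)/(C₀ − C_in) = (0.525 − 0)/(1.59 − 0) = 0.33019
t = −τ ln(…) = 48.498 × 1.1081 = 53.740 s.

53.7 s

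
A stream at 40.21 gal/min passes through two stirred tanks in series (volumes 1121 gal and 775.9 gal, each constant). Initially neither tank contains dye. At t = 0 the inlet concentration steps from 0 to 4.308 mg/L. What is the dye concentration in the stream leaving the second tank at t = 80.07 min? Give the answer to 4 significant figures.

Species balance on tank i: dCᵢ/dt = (Cᵢ₋₁ − Cᵢ)/τᵢ with τᵢ = Vᵢ/Q.
τ₁ = 1121/40.21 = 27.8786 min; τ₂ = 775.9/40.21 = 19.2962 min.
Solving the cascade with C₁(0)=C₂(0)=0 gives C₂(t) = C_in[1 − (τ₁ e^(−t/τ₁) − τ₂ e^(−t/τ₂))/(τ₁ − τ₂)].
At t = 80.07: e^(−t/τ₁) = 0.0565805, e^(−t/τ₂) = 0.0157719.
C₂ = 4.308·[1 − (27.8786·0.0565805 − 19.2962·0.0157719)/(8.58244)] = 4.308·0.851668 = 3.66899 mg/L.

3.669 mg/L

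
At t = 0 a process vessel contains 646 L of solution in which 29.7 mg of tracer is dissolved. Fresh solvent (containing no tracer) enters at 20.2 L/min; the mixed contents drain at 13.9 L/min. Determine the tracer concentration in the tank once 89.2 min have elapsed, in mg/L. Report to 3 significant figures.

Let m(t) be the amount of tracer. Volume: V(t) = V₀ + (Q_in − Q_out) t = 646 + 6.3000 t; V(89.2) = 1208.0 L.
Solute balance: dm/dt = 0 − Q_out C = −Q_out m/V(t).
Separate: dm/m = −Q_out dt/V(t) ⇒ ln(m/m₀) = −(Q_out/(Q_in−Q_out)) ln(V/V₀).
m = m₀ (V₀/V)^(Q_out/(Q_in−Q_out)) = 29.7 × (646/1208.0)^(2.2063) = 7.4649 mg.
C = m/V = 7.4649/1208.0 = 0.0061798 mg/L.

0.00618 mg/L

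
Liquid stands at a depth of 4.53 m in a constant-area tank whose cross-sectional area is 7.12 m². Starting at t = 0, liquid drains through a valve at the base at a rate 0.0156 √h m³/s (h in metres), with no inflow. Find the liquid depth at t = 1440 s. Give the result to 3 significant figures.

0.303 m

Mass balance (ρ constant): A dh/dt = −0.0156 √h.
This is separable: 2 d(√h)/dt = −0.0156/A, so √h = √h₀ − (0.0156/(2A)) t.
√h = √4.53 − 0.0156·1440/(2·7.12) = 2.1284 − 1.5775 = 0.55085.
h = 0.55085² = 0.30344 m.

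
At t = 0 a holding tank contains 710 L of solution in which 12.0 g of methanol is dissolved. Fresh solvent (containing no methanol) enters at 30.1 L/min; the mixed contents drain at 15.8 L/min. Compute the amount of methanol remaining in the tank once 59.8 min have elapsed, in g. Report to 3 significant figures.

5.01 g

Total volume: dV/dt = Q_in − Q_out = 14.300 L/min, so V(t) = 710 + 14.300 t and V(59.8) = 1565.1 L.
Solute balance: dm/dt = 0 − Q_out C = −Q_out m/V(t).
Separate: dm/m = −Q_out dt/V(t) ⇒ ln(m/m₀) = −(Q_out/(Q_in−Q_out)) ln(V/V₀).
m = m₀ (V₀/V)^(Q_out/(Q_in−Q_out)) = 12.0 × (710/1565.1)^(1.1049) = 5.0104 g.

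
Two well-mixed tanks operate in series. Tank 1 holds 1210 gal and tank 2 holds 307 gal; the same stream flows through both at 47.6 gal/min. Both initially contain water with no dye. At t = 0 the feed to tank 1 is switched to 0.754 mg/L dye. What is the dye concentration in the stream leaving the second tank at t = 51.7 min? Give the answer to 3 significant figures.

Species balance on tank i: dCᵢ/dt = (Cᵢ₋₁ − Cᵢ)/τᵢ with τᵢ = Vᵢ/Q.
τ₁ = 1210/47.6 = 25.420 min; τ₂ = 307/47.6 = 6.4496 min.
Solving the cascade with C₁(0)=C₂(0)=0 gives C₂(t) = C_in[1 − (τ₁ e^(−t/τ₁) − τ₂ e^(−t/τ₂))/(τ₁ − τ₂)].
At t = 51.7: e^(−t/τ₁) = 0.13084, e^(−t/τ₂) = 0.00033013.
C₂ = 0.754·[1 − (25.420·0.13084 − 6.4496·0.00033013)/(18.971)] = 0.754·0.82480 = 0.62190 mg/L.

0.622 mg/L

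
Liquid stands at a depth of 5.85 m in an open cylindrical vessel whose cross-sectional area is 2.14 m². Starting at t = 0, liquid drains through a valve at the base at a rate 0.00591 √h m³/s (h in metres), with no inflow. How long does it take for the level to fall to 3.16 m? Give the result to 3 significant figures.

With no inflow, A dh/dt = −0.00591 √h.
Separate and integrate: 2(√h − √h₀) = −(0.00591/A) t.
t = 2A(√h₀ − √h)/0.00591 = 2·2.14·(√5.85 − √3.16)/0.00591
  = 4.2800 × (2.4187 − 1.7776) / 0.00591 = 464.24 s.

464 s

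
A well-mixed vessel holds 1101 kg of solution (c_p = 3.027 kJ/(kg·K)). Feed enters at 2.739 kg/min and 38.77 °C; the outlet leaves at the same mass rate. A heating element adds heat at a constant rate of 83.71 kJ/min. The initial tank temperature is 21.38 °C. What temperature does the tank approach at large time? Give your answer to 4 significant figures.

48.87 °C

First-law balance (no shaft work): M c_p dT/dt = ṁ c_p (T_in − T) + 83.71.
At steady state dT/dt = 0 ⇒ T_ss = T_in + Q̇/(ṁ c_p) = 38.77 + 83.71/(2.739·3.027) = 48.8665 °C.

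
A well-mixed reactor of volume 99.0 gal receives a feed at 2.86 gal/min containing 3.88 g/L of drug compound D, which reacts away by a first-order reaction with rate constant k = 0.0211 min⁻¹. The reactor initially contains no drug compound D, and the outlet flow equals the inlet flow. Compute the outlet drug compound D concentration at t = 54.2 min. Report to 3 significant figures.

Accumulation = in − out − consumed: V dC/dt = Q C_in − Q C − k V C.
dC/dt = (Q/V) C_in − (Q/V + k) C; effective rate a = Q/V + k = 0.028889 + 0.0211 = 0.049989 min⁻¹.
C_ss = Q C_in/(Q + kV) = 2.2423 g/L; C(t) = C_ss + (C₀ − C_ss) e^(−a t).
C(54.2) = 2.2423 + (-2.2423)·e^(−0.049989·54.2) = 2.2423 + (-2.2423)·0.066577 = 2.0930 g/L.

2.09 g/L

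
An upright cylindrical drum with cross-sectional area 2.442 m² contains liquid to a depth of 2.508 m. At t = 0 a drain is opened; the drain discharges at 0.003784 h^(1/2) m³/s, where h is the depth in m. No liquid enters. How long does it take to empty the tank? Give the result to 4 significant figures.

2044 s

Volume balance on the tank: A dh/dt = −0.003784 √h.
∫ h^(−1/2) dh = −(0.003784/A) ∫ dt, giving 2√h = 2√h₀ − (0.003784/A) t.
Set h = 0: 2√h₀ = (0.003784/A) t_empty ⇒ t_empty = 2A√h₀/0.003784.
t_empty = 2·2.442·√2.508/0.003784 = 4.88400·1.58367/0.003784 = 2044.03 s.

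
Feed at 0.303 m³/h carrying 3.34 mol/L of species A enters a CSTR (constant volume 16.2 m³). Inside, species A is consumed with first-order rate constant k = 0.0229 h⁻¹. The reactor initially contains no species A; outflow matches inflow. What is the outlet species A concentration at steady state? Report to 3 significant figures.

Accumulation = in − out − consumed: V dC/dt = Q C_in − Q C − k V C.
At steady state: 0 = Q C_in − (Q + kV) C_ss, so C_ss = Q C_in/(Q + kV).
C_ss = 0.303·3.34/(0.303 + 0.0229·16.2) = 1.0120/0.67398 = 1.5016 mol/L.

1.50 mol/L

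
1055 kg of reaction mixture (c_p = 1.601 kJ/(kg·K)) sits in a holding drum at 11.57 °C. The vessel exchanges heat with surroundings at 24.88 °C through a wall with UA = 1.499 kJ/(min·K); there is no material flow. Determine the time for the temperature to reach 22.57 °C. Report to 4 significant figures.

1973 min

Energy balance: M c_p dT/dt = −UA(T − T_amb).
τ = M c_p/UA = 1126.79 min; T_ss = T_amb = 24.8800 °C.
T(t) = T_ss + (T₀ − T_ss)e^(−t/τ); set T = 22.57:
t = −τ ln[(T − T_ss)/(T₀ − T_ss)] = −1126.79 · ln(0.173554) = 1973.31 min.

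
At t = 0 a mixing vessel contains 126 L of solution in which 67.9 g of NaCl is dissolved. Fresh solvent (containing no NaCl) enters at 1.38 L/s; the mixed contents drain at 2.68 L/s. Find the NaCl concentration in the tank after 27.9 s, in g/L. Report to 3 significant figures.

Let m(t) be the amount of NaCl. Volume: V(t) = V₀ + (Q_in − Q_out) t = 126 − 1.3000 t; V(27.9) = 89.730 L.
No NaCl enters, so dm/dt = −Q_out · (m/V).
Separate: dm/m = −Q_out dt/V(t) ⇒ ln(m/m₀) = −(Q_out/(Q_in−Q_out)) ln(V/V₀).
m = m₀ (V₀/V)^(Q_out/(Q_in−Q_out)) = 67.9 × (126/89.730)^(-2.0615) = 33.723 g.
C = m/V = 33.723/89.730 = 0.37583 g/L.

0.376 g/L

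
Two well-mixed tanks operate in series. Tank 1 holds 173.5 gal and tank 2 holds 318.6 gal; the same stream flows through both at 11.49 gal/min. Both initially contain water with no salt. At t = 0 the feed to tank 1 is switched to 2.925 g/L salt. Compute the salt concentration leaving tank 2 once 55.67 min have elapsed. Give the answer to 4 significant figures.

Each tank obeys Vᵢ dCᵢ/dt = Q(Cᵢ₋₁ − Cᵢ), so τᵢ = Vᵢ/Q.
τ₁ = 173.5/11.49 = 15.1001 min; τ₂ = 318.6/11.49 = 27.7285 min.
Tank 1: C₁ = C_in(1 − e^(−t/τ₁)). Tank 2 (τ₁ ≠ τ₂): C₂ = C_in[1 − (τ₁ e^(−t/τ₁) − τ₂ e^(−t/τ₂))/(τ₁ − τ₂)].
At t = 55.67: e^(−t/τ₁) = 0.0250537, e^(−t/τ₂) = 0.134299.
C₂ = 2.925·[1 − (15.1001·0.0250537 − 27.7285·0.134299)/(-12.6284)] = 2.925·0.735073 = 2.15009 g/L.

2.150 g/L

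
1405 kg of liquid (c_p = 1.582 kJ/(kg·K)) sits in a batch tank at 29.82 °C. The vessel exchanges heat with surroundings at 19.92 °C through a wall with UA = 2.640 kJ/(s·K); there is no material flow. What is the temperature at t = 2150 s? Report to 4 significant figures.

M c_p dT/dt = −UA(T − T_amb).
dT/dt = (T_ss − T)/τ with T_ss = T_amb = 19.9200 °C, τ = M c_p/UA = 1405·1.582/2.640 = 841.936 s.
Solution: T(t) = T_ss + (T₀ − T_ss) e^(−t/τ).
T(2150) = 19.9200 + (9.90000)·0.0777980 = 20.6902 °C.

20.69 °C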